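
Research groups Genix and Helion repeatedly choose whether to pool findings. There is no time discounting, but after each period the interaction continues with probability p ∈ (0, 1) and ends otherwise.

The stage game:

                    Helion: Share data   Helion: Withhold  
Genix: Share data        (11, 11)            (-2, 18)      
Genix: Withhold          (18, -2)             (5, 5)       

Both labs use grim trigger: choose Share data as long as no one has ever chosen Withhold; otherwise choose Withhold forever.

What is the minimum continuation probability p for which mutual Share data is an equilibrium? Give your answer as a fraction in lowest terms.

With no time discounting, the continuation probability p plays the role of the discount factor.
Grim-trigger IC: 11/(1−p) ≥ 18 + 5p/(1−p) ⇒ p ≥ (18−11)/(18−5) = 7/13.

7/13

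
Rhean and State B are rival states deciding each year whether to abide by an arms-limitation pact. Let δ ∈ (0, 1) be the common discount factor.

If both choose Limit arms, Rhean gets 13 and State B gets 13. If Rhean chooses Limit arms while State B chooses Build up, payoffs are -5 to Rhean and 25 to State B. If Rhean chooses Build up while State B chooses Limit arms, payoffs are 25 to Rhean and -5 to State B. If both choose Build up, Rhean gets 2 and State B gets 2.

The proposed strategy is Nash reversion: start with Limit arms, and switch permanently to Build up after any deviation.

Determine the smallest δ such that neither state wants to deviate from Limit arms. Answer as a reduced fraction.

Cooperation forever yields 13 each period: 13/(1−δ).
Deviating yields 25 once, then 2 forever: 25 + 2δ/(1−δ).
No profitable deviation requires 13/(1−δ) ≥ 25 + 2δ/(1−δ).
Multiplying by (1−δ): 13 ≥ 25(1−δ) + 2δ = 25 − 23δ.
So 23δ ≥ 12, i.e. δ ≥ 12/23.

12/23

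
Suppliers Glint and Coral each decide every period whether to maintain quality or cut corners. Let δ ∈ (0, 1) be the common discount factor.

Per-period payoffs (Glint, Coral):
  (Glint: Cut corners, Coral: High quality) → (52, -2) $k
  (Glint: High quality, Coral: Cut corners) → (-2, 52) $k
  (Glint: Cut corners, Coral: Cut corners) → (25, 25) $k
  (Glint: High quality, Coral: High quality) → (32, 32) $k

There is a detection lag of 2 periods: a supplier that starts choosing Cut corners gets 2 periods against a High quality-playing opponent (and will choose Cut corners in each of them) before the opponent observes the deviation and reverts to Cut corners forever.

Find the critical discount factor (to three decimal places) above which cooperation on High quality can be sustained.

0.861

A deviator earns 52 for 2 periods, then 25 forever; cooperating earns 32 forever. Multiplying the IC by (1−δ):
32 ≥ 52(1−δ^2) + 25δ^2, so 27·δ^2 ≥ 20 and δ^2 ≥ 20/27.
δ ≥ (20/27)^(1/2) ≈ 0.861.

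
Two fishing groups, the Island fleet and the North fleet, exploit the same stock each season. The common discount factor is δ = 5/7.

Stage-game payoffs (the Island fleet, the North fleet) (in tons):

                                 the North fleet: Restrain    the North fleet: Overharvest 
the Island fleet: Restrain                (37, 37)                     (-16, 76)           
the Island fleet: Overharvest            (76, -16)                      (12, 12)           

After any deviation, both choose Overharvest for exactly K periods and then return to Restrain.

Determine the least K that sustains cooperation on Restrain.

IC: δ(1−δ^K)/(1−δ) ≥ (76−37)/(37−12) = 39/25.
With δ = 5/7: need 1 − δ^K ≥ 39/25·(1−5/7)/(5/7), i.e. δ^K ≤ 0.3760.
Since (5/7)^2 = 0.5102 and (5/7)^3 = 0.3644, the smallest such K is 3.

3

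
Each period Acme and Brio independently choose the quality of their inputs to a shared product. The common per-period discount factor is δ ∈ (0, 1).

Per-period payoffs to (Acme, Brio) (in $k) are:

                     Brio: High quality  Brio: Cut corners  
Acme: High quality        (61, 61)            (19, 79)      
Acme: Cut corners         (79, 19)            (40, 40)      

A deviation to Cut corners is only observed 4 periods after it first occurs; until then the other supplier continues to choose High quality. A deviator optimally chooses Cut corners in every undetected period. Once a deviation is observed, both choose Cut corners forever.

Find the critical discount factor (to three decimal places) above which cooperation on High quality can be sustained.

Deviating for the 4 undetected periods gains 79−61 = 18 per period over cooperation, then loses 61−40 = 21 per period forever once punishment starts.
Gain: 18(1 + δ + … + δ^3); loss: 21·δ^4/(1−δ).
No profitable deviation ⇔ 18(1−δ^4) ≤ 21·δ^4, i.e. δ^4 ≥ 18/(18+21) = 6/13.
Hence δ ≥ (6/13)^(1/4) ≈ 0.824.

0.824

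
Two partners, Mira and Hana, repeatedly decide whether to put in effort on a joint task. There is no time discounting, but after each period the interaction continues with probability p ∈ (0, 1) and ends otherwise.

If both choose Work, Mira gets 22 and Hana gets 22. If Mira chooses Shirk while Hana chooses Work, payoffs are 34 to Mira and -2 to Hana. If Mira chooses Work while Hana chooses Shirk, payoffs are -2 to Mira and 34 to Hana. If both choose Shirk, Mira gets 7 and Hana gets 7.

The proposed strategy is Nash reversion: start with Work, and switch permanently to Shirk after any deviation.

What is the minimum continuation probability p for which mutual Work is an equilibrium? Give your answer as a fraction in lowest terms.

With no time discounting, the continuation probability p plays the role of the discount factor.
Grim-trigger IC: 22/(1−p) ≥ 34 + 7p/(1−p) ⇒ p ≥ (34−22)/(34−7) = 4/9.

4/9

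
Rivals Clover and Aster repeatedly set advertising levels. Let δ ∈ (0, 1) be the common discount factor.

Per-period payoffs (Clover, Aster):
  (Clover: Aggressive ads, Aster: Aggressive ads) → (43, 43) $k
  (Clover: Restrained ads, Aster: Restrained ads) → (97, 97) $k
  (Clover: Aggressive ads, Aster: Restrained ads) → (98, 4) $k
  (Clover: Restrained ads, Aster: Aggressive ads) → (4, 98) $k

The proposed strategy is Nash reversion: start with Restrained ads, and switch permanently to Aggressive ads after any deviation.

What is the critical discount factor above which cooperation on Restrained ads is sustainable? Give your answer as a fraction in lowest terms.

1/55

One-period gain from deviating is 98 − 97 = 1. The loss is 97 − 43 = 54 in every subsequent period, with present value 54·δ/(1−δ).
Deviation is unprofitable when 54·δ/(1−δ) ≥ 1, i.e. δ/(1−δ) ≥ 1/54.
Equivalently δ ≥ 1/(1+54) = 1/55.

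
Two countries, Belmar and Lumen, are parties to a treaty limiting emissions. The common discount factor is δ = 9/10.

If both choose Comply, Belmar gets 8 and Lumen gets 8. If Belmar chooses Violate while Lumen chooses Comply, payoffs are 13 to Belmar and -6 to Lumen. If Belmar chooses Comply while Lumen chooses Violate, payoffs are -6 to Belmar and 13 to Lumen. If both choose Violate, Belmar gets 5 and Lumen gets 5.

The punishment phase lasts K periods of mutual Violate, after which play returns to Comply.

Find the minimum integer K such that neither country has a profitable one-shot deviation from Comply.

2

Need Σ_{k=1}^{K} δ^k ≥ (13−8)/(8−5) = 1.6667 at δ = 9/10.
At K = 1 the sum is 0.9000 < 1.6667; at K = 2 it is 1.7100 ≥ 1.6667.
So the minimum punishment length is K = 2.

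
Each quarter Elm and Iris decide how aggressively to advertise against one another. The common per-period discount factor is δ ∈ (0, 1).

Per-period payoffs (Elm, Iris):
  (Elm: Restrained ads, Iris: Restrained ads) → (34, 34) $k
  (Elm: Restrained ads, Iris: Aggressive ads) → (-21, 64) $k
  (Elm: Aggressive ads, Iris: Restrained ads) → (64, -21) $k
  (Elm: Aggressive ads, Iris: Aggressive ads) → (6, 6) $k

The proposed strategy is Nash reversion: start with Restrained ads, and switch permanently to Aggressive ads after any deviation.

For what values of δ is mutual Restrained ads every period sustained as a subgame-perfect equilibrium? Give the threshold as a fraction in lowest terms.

15/29

34/(1−δ) ≥ 64 + 6δ/(1−δ)
34 ≥ 64 − 58δ
δ ≥ 30/58 = 15/29.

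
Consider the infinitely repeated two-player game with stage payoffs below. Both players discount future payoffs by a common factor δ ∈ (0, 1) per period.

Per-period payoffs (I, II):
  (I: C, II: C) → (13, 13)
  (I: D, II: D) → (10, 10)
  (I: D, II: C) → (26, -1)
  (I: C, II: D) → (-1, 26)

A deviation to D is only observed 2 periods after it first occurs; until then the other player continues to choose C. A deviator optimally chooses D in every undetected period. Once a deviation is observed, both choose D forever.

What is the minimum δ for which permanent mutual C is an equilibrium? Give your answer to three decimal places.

0.901

A deviator earns 26 for 2 periods, then 10 forever; cooperating earns 13 forever. Multiplying the IC by (1−δ):
13 ≥ 26(1−δ^2) + 10δ^2, so 16·δ^2 ≥ 13 and δ^2 ≥ 13/16.
δ ≥ (13/16)^(1/2) ≈ 0.901.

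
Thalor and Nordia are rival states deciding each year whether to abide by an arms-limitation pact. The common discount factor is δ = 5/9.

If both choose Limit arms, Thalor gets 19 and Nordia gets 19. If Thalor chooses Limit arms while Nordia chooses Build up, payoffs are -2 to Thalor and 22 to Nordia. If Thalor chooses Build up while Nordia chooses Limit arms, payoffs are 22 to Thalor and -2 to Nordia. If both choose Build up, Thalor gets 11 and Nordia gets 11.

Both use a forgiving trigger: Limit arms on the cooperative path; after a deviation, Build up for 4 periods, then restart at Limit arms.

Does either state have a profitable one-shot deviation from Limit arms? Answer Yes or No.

IC: δ+…+δ^4 ≥ (22−19)/(19−11) = 3/8.
At δ = 5/9: partial sum = 1.1309 ≥ 0.3750. Cooperation sustainable.

No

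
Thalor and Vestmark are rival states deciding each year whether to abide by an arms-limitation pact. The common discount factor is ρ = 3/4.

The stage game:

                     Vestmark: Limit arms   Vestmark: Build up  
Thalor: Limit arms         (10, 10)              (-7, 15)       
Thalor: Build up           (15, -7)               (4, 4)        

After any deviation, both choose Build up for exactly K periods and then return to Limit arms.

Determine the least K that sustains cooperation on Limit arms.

2

IC: ρ(1−ρ^K)/(1−ρ) ≥ (15−10)/(10−4) = 5/6.
With ρ = 3/4: need 1 − ρ^K ≥ 5/6·(1−3/4)/(3/4), i.e. ρ^K ≤ 0.7222.
Since (3/4)^1 = 0.7500 and (3/4)^2 = 0.5625, the smallest such K is 2.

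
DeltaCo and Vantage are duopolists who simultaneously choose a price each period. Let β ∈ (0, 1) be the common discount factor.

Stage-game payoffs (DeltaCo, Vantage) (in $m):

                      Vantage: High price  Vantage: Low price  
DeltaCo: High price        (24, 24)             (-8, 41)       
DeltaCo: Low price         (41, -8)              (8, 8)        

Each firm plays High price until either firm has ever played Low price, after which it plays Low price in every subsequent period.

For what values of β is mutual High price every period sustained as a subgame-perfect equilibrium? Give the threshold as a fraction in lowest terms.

17/33

Under grim trigger the critical discount factor is (T−C)/(T−P) with T = 41, C = 24, P = 8.
β* = (41−24)/(41−8) = 17/33.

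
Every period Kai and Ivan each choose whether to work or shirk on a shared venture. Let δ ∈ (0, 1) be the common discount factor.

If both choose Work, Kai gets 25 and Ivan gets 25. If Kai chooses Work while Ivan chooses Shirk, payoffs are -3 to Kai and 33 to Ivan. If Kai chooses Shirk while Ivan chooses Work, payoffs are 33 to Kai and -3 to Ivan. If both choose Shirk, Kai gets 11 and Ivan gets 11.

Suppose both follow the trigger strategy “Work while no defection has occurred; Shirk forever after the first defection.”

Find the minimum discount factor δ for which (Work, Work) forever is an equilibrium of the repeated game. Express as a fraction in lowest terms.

Cooperation forever yields 25 each period: 25/(1−δ).
Deviating yields 33 once, then 11 forever: 33 + 11δ/(1−δ).
No profitable deviation requires 25/(1−δ) ≥ 33 + 11δ/(1−δ).
Multiplying by (1−δ): 25 ≥ 33(1−δ) + 11δ = 33 − 22δ.
So 22δ ≥ 8, i.e. δ ≥ 8/22 = 4/11.

4/11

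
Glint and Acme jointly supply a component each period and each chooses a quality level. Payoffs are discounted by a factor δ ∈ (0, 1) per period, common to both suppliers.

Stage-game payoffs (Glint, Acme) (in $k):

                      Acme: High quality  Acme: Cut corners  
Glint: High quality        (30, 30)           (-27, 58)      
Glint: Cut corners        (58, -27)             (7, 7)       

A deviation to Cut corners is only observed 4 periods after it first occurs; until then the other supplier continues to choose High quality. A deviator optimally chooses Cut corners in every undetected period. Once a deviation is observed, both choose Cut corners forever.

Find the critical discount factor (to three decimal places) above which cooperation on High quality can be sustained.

0.861

The best deviation is to choose Cut corners for all 4 undetected periods, earning 58 each, then 7 forever once detected.
Deviation value: 58(1−δ^4)/(1−δ) + 7δ^4/(1−δ); cooperation value: 30/(1−δ).
IC: 30 ≥ 58(1−δ^4) + 7δ^4 = 58 − 51δ^4.
So δ^4 ≥ 28/51, giving δ ≥ (28/51)^(1/4) ≈ 0.861.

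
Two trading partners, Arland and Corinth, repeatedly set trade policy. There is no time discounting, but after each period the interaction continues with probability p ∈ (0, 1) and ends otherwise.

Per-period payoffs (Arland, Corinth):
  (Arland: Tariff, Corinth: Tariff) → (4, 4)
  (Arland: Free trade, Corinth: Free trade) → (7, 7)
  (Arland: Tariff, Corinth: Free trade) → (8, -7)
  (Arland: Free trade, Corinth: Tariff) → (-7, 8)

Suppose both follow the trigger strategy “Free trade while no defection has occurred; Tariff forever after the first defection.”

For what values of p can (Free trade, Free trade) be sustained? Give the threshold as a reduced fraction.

1/4

With no time discounting, the continuation probability p plays the role of the discount factor.
Grim-trigger IC: 7/(1−p) ≥ 8 + 4p/(1−p) ⇒ p ≥ (8−7)/(8−4) = 1/4.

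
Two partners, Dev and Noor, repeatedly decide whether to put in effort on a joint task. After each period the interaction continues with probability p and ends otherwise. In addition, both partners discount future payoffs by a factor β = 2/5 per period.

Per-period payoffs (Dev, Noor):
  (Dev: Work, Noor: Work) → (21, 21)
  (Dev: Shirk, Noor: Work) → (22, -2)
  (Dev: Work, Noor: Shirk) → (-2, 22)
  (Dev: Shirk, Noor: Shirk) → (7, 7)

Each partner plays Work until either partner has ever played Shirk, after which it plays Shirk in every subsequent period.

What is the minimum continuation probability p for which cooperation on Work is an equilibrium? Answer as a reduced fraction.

With continuation probability p and discount β, the effective per-period discount factor is βp.
Grim-trigger IC: βp ≥ (22−21)/(22−7) = 1/15.
So p ≥ (1/15)/(2/5) = 1/6.

1/6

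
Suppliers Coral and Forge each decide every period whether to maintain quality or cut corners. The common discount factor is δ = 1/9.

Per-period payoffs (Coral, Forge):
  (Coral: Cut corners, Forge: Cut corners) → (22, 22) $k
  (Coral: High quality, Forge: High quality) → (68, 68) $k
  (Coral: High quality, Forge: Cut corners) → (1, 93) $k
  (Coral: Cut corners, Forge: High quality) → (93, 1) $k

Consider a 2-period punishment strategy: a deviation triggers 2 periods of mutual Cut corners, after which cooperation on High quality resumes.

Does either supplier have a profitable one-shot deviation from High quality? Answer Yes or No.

Yes

IC: δ+…+δ^2 ≥ (93−68)/(68−22) = 25/46.
At δ = 1/9: partial sum = 0.1235 < 0.5435. Cooperation not sustainable.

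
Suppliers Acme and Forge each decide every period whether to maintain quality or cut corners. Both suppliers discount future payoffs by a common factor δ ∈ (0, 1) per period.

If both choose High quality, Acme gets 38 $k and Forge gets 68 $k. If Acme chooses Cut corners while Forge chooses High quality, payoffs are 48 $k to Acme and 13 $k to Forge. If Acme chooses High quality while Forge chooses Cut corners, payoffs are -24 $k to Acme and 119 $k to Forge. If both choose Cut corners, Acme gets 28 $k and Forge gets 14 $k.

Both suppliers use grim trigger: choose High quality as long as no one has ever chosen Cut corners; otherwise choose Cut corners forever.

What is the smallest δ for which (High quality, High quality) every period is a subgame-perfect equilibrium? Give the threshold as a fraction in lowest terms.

For Acme: deviation gain 48−38 = 10, per-period punishment loss 38−28 = 10. IC gives δ ≥ 10/20 = 1/2.
For Forge: gain 51, loss 54 per period, so δ ≥ 51/105 = 17/35.
The tighter constraint is Acme's, so cooperation needs δ ≥ 1/2.

1/2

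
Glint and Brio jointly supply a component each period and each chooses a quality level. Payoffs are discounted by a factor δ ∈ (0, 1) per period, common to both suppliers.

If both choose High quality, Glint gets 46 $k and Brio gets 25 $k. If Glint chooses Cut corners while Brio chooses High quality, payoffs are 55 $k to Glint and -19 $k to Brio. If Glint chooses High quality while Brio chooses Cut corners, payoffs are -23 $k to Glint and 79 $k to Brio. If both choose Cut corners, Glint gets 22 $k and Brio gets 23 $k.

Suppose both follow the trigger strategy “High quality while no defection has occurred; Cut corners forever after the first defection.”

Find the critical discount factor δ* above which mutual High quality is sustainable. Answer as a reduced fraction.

27/28

Glint: cooperation gives 46 each period; deviation gives 55 once then 22 forever.
  46/(1−δ) ≥ 55 + 22δ/(1−δ) ⇒ δ ≥ 9/33 = 3/11.
Brio: cooperation gives 25 each period; deviation gives 79 once then 23 forever.
  δ ≥ 54/56 = 27/28.
Both must hold, so the binding constraint is Brio's: δ ≥ 27/28.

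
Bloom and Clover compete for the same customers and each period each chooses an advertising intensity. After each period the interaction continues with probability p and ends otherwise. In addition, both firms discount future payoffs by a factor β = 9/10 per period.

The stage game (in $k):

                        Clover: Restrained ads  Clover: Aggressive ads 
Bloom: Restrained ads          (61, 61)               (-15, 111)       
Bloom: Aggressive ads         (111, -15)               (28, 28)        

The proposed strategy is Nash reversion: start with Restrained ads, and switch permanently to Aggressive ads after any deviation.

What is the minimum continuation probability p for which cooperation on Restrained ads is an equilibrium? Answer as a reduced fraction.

500/747

Expected continuation weight on next period's payoff is β·p = 9/10·p, which plays the role of the discount factor.
Cooperation requires 9/10·p ≥ (111−61)/(111−28) = 50/83, hence p ≥ 500/747.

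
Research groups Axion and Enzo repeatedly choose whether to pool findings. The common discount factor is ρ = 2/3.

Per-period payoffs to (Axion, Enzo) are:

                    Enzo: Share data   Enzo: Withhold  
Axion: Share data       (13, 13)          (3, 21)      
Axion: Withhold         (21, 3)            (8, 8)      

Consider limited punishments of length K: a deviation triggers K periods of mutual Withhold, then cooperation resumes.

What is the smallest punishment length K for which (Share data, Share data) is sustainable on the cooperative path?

4

IC: ρ(1−ρ^K)/(1−ρ) ≥ (21−13)/(13−8) = 8/5.
With ρ = 2/3: need 1 − ρ^K ≥ 8/5·(1−2/3)/(2/3), i.e. ρ^K ≤ 0.2000.
Since (2/3)^3 = 0.2963 and (2/3)^4 = 0.1975, the smallest such K is 4.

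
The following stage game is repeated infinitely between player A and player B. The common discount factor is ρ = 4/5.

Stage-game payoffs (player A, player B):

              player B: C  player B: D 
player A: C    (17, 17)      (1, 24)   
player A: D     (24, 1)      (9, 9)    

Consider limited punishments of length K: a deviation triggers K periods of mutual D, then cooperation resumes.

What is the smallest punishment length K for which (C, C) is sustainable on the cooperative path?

Need Σ_{k=1}^{K} ρ^k ≥ (24−17)/(17−9) = 0.8750 at ρ = 4/5.
At K = 1 the sum is 0.8000 < 0.8750; at K = 2 it is 1.4400 ≥ 0.8750.
So the minimum punishment length is K = 2.

2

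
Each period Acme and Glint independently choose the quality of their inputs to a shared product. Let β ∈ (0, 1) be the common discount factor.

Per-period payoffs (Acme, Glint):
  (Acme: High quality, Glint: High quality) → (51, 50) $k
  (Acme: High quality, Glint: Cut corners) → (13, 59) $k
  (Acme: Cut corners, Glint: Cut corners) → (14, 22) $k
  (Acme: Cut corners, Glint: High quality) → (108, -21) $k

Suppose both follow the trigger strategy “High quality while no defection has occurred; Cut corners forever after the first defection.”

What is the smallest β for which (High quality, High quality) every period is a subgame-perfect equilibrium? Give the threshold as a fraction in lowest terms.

57/94

Acme: cooperation gives 51 each period; deviation gives 108 once then 14 forever.
  51/(1−β) ≥ 108 + 14β/(1−β) ⇒ β ≥ 57/94.
Glint: cooperation gives 50 each period; deviation gives 59 once then 22 forever.
  β ≥ 9/37.
Both must hold, so the binding constraint is Acme's: β ≥ 57/94.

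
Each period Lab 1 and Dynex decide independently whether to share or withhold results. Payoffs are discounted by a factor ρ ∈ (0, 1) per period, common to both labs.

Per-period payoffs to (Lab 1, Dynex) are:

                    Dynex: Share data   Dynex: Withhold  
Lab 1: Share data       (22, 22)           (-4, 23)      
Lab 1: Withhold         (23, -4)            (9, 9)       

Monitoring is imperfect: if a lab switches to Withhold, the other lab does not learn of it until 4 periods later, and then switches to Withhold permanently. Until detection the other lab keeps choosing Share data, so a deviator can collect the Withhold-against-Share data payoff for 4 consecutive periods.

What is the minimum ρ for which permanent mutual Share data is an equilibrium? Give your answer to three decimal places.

0.517

The best deviation is to choose Withhold for all 4 undetected periods, earning 23 each, then 9 forever once detected.
Deviation value: 23(1−ρ^4)/(1−ρ) + 9ρ^4/(1−ρ); cooperation value: 22/(1−ρ).
IC: 22 ≥ 23(1−ρ^4) + 9ρ^4 = 23 − 14ρ^4.
So ρ^4 ≥ 1/14, giving ρ ≥ (1/14)^(1/4) ≈ 0.517.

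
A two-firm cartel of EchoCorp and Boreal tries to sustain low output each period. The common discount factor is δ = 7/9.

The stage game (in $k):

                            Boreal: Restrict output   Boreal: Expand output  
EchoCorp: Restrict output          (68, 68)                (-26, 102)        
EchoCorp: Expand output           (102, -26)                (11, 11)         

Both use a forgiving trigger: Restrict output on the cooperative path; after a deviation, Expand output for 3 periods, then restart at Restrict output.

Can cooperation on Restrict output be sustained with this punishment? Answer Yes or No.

Comparing payoff streams over the 4 periods until play realigns: cooperate → 68(1+δ+…+δ^3); deviate → 102 + 11(δ+…+δ^3).
Cooperation is sustained iff (68−11)(δ+…+δ^3) ≥ 102−68.
δ+…+δ^3 = 7/9·(1−(7/9)^3)/(1−7/9) = 1.8532, and (102−68)/(68−11) = 0.5965.
1.8532 ≥ 0.5965, so cooperation is sustainable.

Yes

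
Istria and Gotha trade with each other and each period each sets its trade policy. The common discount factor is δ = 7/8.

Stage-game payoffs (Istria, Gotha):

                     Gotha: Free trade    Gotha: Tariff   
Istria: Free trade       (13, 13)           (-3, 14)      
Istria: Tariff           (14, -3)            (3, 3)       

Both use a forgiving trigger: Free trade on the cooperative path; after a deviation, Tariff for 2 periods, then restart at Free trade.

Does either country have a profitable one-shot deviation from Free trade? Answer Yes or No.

No

Comparing payoff streams over the 3 periods until play realigns: cooperate → 13(1+δ+…+δ^2); deviate → 14 + 3(δ+…+δ^2).
Cooperation is sustained iff (13−3)(δ+…+δ^2) ≥ 14−13.
δ+…+δ^2 = 7/8·(1−(7/8)^2)/(1−7/8) = 1.6406, and (14−13)/(13−3) = 0.1000.
1.6406 ≥ 0.1000, so cooperation is sustainable.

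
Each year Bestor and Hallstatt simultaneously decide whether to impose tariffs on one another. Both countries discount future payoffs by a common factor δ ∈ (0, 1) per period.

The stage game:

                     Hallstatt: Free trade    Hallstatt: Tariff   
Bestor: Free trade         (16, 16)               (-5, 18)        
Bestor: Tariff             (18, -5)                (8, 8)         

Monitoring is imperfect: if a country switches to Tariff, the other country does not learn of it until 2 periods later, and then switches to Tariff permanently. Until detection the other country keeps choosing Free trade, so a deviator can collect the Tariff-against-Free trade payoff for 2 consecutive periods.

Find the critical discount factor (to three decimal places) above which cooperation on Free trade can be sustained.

0.447

A deviator earns 18 for 2 periods, then 8 forever; cooperating earns 16 forever. Multiplying the IC by (1−δ):
16 ≥ 18(1−δ^2) + 8δ^2, so 10·δ^2 ≥ 2 and δ^2 ≥ 1/5.
δ ≥ (1/5)^(1/2) ≈ 0.447.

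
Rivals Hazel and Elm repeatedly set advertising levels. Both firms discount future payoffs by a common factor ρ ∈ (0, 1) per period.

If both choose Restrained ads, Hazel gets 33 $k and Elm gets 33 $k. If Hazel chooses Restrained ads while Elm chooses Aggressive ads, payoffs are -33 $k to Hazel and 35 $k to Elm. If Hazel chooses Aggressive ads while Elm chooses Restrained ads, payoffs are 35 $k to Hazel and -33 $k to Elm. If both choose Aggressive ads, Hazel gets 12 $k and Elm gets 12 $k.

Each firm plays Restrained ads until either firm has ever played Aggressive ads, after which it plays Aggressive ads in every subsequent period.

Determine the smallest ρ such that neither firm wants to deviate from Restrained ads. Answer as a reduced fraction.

Cooperation forever yields 33 each period: 33/(1−ρ).
Deviating yields 35 once, then 12 forever: 35 + 12ρ/(1−ρ).
No profitable deviation requires 33/(1−ρ) ≥ 35 + 12ρ/(1−ρ).
Multiplying by (1−ρ): 33 ≥ 35(1−ρ) + 12ρ = 35 − 23ρ.
So 23ρ ≥ 2, i.e. ρ ≥ 2/23.

2/23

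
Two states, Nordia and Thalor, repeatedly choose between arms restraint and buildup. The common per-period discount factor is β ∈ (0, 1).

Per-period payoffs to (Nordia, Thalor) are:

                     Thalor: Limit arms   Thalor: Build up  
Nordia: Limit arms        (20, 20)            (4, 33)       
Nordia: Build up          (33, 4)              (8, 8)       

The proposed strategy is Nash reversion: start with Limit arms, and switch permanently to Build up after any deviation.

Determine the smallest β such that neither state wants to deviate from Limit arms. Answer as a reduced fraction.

Cooperation forever yields 20 each period: 20/(1−β).
Deviating yields 33 once, then 8 forever: 33 + 8β/(1−β).
No profitable deviation requires 20/(1−β) ≥ 33 + 8β/(1−β).
Multiplying by (1−β): 20 ≥ 33(1−β) + 8β = 33 − 25β.
So 25β ≥ 13, i.e. β ≥ 13/25.

13/25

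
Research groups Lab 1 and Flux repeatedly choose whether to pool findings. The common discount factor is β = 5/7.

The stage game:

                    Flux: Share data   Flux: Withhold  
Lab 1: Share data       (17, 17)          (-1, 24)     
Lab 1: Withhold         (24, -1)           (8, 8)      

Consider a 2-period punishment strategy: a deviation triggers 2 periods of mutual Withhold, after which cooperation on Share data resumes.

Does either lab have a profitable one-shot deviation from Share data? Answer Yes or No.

No

Comparing payoff streams over the 3 periods until play realigns: cooperate → 17(1+β+…+β^2); deviate → 24 + 8(β+…+β^2).
Cooperation is sustained iff (17−8)(β+…+β^2) ≥ 24−17.
β+…+β^2 = 5/7·(1−(5/7)^2)/(1−5/7) = 1.2245, and (24−17)/(17−8) = 0.7778.
1.2245 ≥ 0.7778, so cooperation is sustainable.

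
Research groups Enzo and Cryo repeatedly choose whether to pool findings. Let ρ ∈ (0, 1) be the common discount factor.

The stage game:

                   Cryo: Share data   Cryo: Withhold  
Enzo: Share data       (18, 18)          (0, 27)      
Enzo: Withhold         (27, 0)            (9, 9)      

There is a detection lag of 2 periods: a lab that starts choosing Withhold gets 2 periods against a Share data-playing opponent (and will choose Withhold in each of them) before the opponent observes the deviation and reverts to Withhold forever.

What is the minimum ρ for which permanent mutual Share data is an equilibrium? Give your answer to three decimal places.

Deviating for the 2 undetected periods gains 27−18 = 9 per period over cooperation, then loses 18−9 = 9 per period forever once punishment starts.
Gain: 9(1 + ρ + … + ρ^1); loss: 9·ρ^2/(1−ρ).
No profitable deviation ⇔ 9(1−ρ^2) ≤ 9·ρ^2, i.e. ρ^2 ≥ 9/(9+9) = 1/2.
Hence ρ ≥ (1/2)^(1/2) ≈ 0.707.

0.707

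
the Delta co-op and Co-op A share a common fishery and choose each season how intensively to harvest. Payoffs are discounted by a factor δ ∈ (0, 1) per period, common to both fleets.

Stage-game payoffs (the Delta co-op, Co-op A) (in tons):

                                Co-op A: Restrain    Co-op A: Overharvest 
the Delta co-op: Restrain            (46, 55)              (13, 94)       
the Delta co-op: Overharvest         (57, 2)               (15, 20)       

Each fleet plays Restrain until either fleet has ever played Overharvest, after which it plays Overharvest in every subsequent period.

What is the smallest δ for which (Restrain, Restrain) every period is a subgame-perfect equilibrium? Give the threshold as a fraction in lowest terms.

the Delta co-op: cooperation gives 46 each period; deviation gives 57 once then 15 forever.
  46/(1−δ) ≥ 57 + 15δ/(1−δ) ⇒ δ ≥ 11/42.
Co-op A: cooperation gives 55 each period; deviation gives 94 once then 20 forever.
  δ ≥ 39/74.
Both must hold, so the binding constraint is Co-op A's: δ ≥ 39/74.

39/74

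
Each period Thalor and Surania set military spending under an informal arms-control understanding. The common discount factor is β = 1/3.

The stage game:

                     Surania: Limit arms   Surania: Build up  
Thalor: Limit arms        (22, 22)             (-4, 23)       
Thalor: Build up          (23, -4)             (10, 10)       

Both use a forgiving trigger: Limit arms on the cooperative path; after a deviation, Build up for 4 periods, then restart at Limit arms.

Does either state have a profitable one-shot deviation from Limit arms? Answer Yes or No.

No

IC: β+…+β^4 ≥ (23−22)/(22−10) = 1/12.
At β = 1/3: partial sum = 0.4938 ≥ 0.0833. Cooperation sustainable.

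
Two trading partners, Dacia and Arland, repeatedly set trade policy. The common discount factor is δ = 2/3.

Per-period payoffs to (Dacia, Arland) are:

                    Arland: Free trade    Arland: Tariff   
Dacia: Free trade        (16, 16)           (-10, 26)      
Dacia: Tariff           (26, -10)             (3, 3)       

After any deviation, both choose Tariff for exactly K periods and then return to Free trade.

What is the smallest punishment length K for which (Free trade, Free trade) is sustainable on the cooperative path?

2

No profitable deviation requires (16−3)(δ+…+δ^K) ≥ 26−16, i.e. δ+…+δ^K ≥ 10/13 ≈ 0.7692.
With δ = 2/3, the partial sums are K=1: 0.6667, K=2: 1.1111.
K = 2 is the first length at which the sum reaches 0.7692.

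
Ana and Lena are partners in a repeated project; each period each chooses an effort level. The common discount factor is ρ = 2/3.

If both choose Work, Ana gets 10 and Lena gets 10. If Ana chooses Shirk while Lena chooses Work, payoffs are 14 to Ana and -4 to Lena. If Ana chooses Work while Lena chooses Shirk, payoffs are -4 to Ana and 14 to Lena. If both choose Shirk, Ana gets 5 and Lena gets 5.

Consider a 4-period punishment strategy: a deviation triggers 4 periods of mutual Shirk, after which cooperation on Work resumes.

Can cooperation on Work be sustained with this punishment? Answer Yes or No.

Comparing payoff streams over the 5 periods until play realigns: cooperate → 10(1+ρ+…+ρ^4); deviate → 14 + 5(ρ+…+ρ^4).
Cooperation is sustained iff (10−5)(ρ+…+ρ^4) ≥ 14−10.
ρ+…+ρ^4 = 2/3·(1−(2/3)^4)/(1−2/3) = 1.6049, and (14−10)/(10−5) = 0.8000.
1.6049 ≥ 0.8000, so cooperation is sustainable.

Yes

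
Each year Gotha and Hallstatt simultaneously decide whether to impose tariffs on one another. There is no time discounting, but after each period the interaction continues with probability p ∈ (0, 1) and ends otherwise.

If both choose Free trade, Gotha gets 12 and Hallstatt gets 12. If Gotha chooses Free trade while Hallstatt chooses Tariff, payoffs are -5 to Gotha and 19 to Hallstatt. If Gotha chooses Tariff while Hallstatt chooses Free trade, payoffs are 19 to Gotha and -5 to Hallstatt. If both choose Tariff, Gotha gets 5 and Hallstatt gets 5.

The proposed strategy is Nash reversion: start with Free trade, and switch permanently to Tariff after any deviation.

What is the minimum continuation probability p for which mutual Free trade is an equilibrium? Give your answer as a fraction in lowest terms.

1/2

Expected cooperation value is 12 + p·12 + p²·12 + … = 12/(1−p); deviation gives 19 + p·5/(1−p).
12 ≥ 19(1−p) + 5p ⇒ 14p ≥ 7 ⇒ p ≥ 7/14 = 1/2.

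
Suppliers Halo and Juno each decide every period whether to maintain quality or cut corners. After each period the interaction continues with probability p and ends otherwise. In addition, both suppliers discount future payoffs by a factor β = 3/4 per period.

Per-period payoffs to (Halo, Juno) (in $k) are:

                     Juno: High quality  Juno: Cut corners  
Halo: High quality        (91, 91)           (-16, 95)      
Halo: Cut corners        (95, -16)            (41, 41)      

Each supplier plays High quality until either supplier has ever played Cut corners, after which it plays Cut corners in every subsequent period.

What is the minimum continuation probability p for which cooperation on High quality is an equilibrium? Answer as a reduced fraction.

Expected continuation weight on next period's payoff is β·p = 3/4·p, which plays the role of the discount factor.
Cooperation requires 3/4·p ≥ (95−91)/(95−41) = 2/27, hence p ≥ 8/81.

8/81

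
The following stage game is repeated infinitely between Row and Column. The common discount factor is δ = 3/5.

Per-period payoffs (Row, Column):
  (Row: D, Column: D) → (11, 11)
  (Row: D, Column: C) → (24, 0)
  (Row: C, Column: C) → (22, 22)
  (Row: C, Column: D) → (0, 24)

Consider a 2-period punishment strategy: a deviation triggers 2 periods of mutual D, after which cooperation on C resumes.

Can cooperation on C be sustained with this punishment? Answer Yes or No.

Yes

Comparing payoff streams over the 3 periods until play realigns: cooperate → 22(1+δ+…+δ^2); deviate → 24 + 11(δ+…+δ^2).
Cooperation is sustained iff (22−11)(δ+…+δ^2) ≥ 24−22.
δ+…+δ^2 = 3/5·(1−(3/5)^2)/(1−3/5) = 0.9600, and (24−22)/(22−11) = 0.1818.
0.9600 ≥ 0.1818, so cooperation is sustainable.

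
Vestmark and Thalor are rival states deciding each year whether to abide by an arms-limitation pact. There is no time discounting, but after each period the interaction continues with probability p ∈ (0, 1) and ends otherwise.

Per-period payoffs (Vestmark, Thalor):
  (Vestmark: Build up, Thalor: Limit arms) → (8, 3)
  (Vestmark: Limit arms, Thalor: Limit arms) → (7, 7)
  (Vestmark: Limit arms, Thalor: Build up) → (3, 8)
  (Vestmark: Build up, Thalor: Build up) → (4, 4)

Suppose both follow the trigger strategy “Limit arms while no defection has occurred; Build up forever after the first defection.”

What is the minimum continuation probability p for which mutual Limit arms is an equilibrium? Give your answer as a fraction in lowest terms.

Expected cooperation value is 7 + p·7 + p²·7 + … = 7/(1−p); deviation gives 8 + p·4/(1−p).
7 ≥ 8(1−p) + 4p ⇒ 4p ≥ 1 ⇒ p ≥ 1/4.

1/4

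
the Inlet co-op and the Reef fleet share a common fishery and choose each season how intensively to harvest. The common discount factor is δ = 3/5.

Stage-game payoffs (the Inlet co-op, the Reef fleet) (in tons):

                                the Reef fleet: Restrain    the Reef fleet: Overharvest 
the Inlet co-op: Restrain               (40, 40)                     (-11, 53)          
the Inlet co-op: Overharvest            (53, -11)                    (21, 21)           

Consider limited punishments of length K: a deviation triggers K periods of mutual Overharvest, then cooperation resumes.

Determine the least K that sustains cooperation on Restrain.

2

IC: δ(1−δ^K)/(1−δ) ≥ (53−40)/(40−21) = 13/19.
With δ = 3/5: need 1 − δ^K ≥ 13/19·(1−3/5)/(3/5), i.e. δ^K ≤ 0.5439.
Since (3/5)^1 = 0.6000 and (3/5)^2 = 0.3600, the smallest such K is 2.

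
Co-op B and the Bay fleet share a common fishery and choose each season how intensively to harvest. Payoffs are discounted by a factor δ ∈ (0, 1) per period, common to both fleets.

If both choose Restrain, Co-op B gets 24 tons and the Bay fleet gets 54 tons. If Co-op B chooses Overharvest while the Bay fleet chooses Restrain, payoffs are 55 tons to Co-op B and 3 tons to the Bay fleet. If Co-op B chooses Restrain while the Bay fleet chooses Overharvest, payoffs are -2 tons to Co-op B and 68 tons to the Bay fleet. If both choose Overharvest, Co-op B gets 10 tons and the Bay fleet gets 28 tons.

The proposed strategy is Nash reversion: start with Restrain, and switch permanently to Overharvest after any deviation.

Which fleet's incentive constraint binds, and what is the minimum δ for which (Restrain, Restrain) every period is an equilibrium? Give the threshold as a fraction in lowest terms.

Co-op B; δ ≥ 31/45

Co-op B's threshold: (55−24)/(55−10) = 31/45.
the Bay fleet's threshold: (68−54)/(68−28) = 7/20.
31/45 > 7/20, so Co-op B binds and δ* = 31/45.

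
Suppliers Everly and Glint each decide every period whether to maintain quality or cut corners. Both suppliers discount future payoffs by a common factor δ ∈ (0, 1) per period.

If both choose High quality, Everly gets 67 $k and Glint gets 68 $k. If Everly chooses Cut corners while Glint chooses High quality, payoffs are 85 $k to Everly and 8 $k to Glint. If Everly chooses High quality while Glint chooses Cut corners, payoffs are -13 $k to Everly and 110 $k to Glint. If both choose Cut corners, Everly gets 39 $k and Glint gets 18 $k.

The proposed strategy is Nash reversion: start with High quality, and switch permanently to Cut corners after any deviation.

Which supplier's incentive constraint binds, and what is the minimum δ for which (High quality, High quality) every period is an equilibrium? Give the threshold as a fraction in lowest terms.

Everly's threshold: (85−67)/(85−39) = 9/23.
Glint's threshold: (110−68)/(110−18) = 21/46.
9/23 < 21/46, so Glint binds and δ* = 21/46.

Glint; δ ≥ 21/46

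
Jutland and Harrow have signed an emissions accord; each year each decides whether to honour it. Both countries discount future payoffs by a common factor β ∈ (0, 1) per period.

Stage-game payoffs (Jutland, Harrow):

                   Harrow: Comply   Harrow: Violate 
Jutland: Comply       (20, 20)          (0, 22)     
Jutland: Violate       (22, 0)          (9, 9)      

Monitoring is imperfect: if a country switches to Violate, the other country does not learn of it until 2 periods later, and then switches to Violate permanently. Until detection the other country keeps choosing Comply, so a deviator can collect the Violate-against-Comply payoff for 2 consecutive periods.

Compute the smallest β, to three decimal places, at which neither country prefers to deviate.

A deviator earns 22 for 2 periods, then 9 forever; cooperating earns 20 forever. Multiplying the IC by (1−β):
20 ≥ 22(1−β^2) + 9β^2, so 13·β^2 ≥ 2 and β^2 ≥ 2/13.
β ≥ (2/13)^(1/2) ≈ 0.392.

0.392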